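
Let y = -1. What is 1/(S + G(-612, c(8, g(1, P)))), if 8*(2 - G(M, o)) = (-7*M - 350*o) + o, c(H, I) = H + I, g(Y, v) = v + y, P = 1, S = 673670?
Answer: 2/1346971 ≈ 1.4848e-6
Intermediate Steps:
g(Y, v) = -1 + v (g(Y, v) = v - 1 = -1 + v)
G(M, o) = 2 + 7*M/8 + 349*o/8 (G(M, o) = 2 - ((-7*M - 350*o) + o)/8 = 2 - ((-350*o - 7*M) + o)/8 = 2 - (-349*o - 7*M)/8 = 2 + (7*M/8 + 349*o/8) = 2 + 7*M/8 + 349*o/8)
1/(S + G(-612, c(8, g(1, P)))) = 1/(673670 + (2 + (7/8)*(-612) + 349*(8 + (-1 + 1))/8)) = 1/(673670 + (2 - 1071/2 + 349*(8 + 0)/8)) = 1/(673670 + (2 - 1071/2 + (349/8)*8)) = 1/(673670 + (2 - 1071/2 + 349)) = 1/(673670 - 369/2) = 1/(1346971/2) = 2/1346971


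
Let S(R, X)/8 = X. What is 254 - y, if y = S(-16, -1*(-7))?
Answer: 198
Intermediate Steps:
S(R, X) = 8*X
y = 56 (y = 8*(-1*(-7)) = 8*7 = 56)
254 - y = 254 - 1*56 = 254 - 56 = 198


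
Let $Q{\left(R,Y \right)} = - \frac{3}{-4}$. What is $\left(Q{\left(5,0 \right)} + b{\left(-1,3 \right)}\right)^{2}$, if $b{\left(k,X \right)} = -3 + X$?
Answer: $\frac{9}{16} \approx 0.5625$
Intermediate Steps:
$Q{\left(R,Y \right)} = \frac{3}{4}$ ($Q{\left(R,Y \right)} = \left(-3\right) \left(- \frac{1}{4}\right) = \frac{3}{4}$)
$\left(Q{\left(5,0 \right)} + b{\left(-1,3 \right)}\right)^{2} = \left(\frac{3}{4} + \left(-3 + 3\right)\right)^{2} = \left(\frac{3}{4} + 0\right)^{2} = \left(\frac{3}{4}\right)^{2} = \frac{9}{16}$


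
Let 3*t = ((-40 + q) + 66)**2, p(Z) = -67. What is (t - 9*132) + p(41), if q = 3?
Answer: -2924/3 ≈ -974.67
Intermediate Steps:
t = 841/3 (t = ((-40 + 3) + 66)**2/3 = (-37 + 66)**2/3 = (1/3)*29**2 = (1/3)*841 = 841/3 ≈ 280.33)
(t - 9*132) + p(41) = (841/3 - 9*132) - 67 = (841/3 - 1188) - 67 = -2723/3 - 67 = -2924/3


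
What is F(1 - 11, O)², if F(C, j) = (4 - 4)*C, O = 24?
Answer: 0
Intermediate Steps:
F(C, j) = 0 (F(C, j) = 0*C = 0)
F(1 - 11, O)² = 0² = 0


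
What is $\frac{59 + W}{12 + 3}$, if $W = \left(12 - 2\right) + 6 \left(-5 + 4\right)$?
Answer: $\frac{21}{5} \approx 4.2$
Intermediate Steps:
$W = 4$ ($W = 10 + 6 \left(-1\right) = 10 - 6 = 4$)
$\frac{59 + W}{12 + 3} = \frac{59 + 4}{12 + 3} = \frac{1}{15} \cdot 63 = \frac{21}{5}$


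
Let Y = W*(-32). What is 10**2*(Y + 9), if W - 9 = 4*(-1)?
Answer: -15100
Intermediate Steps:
W = 5 (W = 9 + 4*(-1) = 9 - 4 = 5)
Y = -160 (Y = 5*(-32) = -160)
10**2*(Y + 9) = 10**2*(-160 + 9) = 100*(-151) = -15100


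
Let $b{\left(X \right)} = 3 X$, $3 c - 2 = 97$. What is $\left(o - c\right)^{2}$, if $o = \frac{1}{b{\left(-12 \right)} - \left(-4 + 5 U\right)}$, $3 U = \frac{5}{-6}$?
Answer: $\frac{331276401}{303601} \approx 1091.2$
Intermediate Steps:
$c = 33$ ($c = \frac{2}{3} + \frac{1}{3} \cdot 97 = \frac{2}{3} + \frac{97}{3} = 33$)
$U = - \frac{5}{18}$ ($U = \frac{5 \frac{1}{-6}}{3} = \frac{5 \left(- \frac{1}{6}\right)}{3} = \frac{1}{3} \left(- \frac{5}{6}\right) = - \frac{5}{18} \approx -0.27778$)
$o = - \frac{18}{551}$ ($o = \frac{1}{3 \left(-12\right) + \left(\left(-5\right) \left(- \frac{5}{18}\right) + 4\right)} = \frac{1}{-36 + \left(\frac{25}{18} + 4\right)} = \frac{1}{-36 + \frac{97}{18}} = \frac{1}{- \frac{551}{18}} = - \frac{18}{551} \approx -0.032668$)
$\left(o - c\right)^{2} = \left(- \frac{18}{551} - 33\right)^{2} = \left(- \frac{18201}{551}\right)^{2} = \frac{331276401}{303601}$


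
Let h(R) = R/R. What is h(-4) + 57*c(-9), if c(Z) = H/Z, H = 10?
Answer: -187/3 ≈ -62.333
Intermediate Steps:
h(R) = 1
c(Z) = 10/Z
h(-4) + 57*c(-9) = 1 + 57*(10/(-9)) = 1 + 57*(10*(-⅑)) = 1 + 57*(-10/9) = 1 - 190/3 = -187/3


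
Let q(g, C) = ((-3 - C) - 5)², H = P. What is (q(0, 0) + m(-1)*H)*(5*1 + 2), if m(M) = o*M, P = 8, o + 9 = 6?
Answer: 616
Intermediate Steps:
o = -3 (o = -9 + 6 = -3)
H = 8
m(M) = -3*M
q(g, C) = (-8 - C)²
(q(0, 0) + m(-1)*H)*(5*1 + 2) = ((8 + 0)² - 3*(-1)*8)*(5*1 + 2) = (8² + 3*8)*(5 + 2) = (64 + 24)*7 = 88*7 = 616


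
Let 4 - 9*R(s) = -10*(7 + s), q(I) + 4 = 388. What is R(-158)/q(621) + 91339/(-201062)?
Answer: -51538913/57905856 ≈ -0.89005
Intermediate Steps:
q(I) = 384 (q(I) = -4 + 388 = 384)
R(s) = 74/9 + 10*s/9 (R(s) = 4/9 - (-10)*(7 + s)/9 = 4/9 - (-70 - 10*s)/9 = 4/9 + (70/9 + 10*s/9) = 74/9 + 10*s/9)
R(-158)/q(621) + 91339/(-201062) = (74/9 + (10/9)*(-158))/384 + 91339/(-201062) = (74/9 - 1580/9)*(1/384) + 91339*(-1/201062) = -502/3*1/384 - 91339/201062 = -251/576 - 91339/201062 = -51538913/57905856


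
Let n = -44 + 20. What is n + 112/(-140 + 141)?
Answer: 88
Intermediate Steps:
n = -24
n + 112/(-140 + 141) = -24 + 112/(-140 + 141) = -24 + 112/1 = -24 + 112*1 = -24 + 112 = 88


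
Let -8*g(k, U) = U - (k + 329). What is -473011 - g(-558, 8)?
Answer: -3783851/8 ≈ -4.7298e+5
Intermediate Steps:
g(k, U) = 329/8 - U/8 + k/8 (g(k, U) = -(U - (k + 329))/8 = -(U - (329 + k))/8 = -(U + (-329 - k))/8 = -(-329 + U - k)/8 = 329/8 - U/8 + k/8)
-473011 - g(-558, 8) = -473011 - (329/8 - ⅛*8 + (⅛)*(-558)) = -473011 - (329/8 - 1 - 279/4) = -473011 - 1*(-237/8) = -473011 + 237/8 = -3783851/8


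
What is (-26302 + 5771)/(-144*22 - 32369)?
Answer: 20531/35537 ≈ 0.57774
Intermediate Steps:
(-26302 + 5771)/(-144*22 - 32369) = -20531/(-3168 - 32369) = -20531/(-35537) = -20531*(-1/35537) = 20531/35537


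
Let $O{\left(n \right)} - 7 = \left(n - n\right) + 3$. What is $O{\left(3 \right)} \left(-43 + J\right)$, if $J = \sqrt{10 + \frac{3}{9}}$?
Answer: $-430 + \frac{10 \sqrt{93}}{3} \approx -397.85$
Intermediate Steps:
$O{\left(n \right)} = 10$ ($O{\left(n \right)} = 7 + \left(\left(n - n\right) + 3\right) = 7 + \left(0 + 3\right) = 7 + 3 = 10$)
$J = \frac{\sqrt{93}}{3}$ ($J = \sqrt{10 + 3 \cdot \frac{1}{9}} = \sqrt{10 + \frac{1}{3}} = \sqrt{\frac{31}{3}} = \frac{\sqrt{93}}{3} \approx 3.2146$)
$O{\left(3 \right)} \left(-43 + J\right) = 10 \left(-43 + \frac{\sqrt{93}}{3}\right) = -430 + \frac{10 \sqrt{93}}{3}$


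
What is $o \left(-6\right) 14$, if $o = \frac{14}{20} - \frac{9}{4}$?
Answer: $\frac{651}{5} \approx 130.2$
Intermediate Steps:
$o = - \frac{31}{20}$ ($o = 14 \cdot \frac{1}{20} - \frac{9}{4} = \frac{7}{10} - \frac{9}{4} = - \frac{31}{20} \approx -1.55$)
$o \left(-6\right) 14 = \left(- \frac{31}{20}\right) \left(-6\right) 14 = \frac{93}{10} \cdot 14 = \frac{651}{5}$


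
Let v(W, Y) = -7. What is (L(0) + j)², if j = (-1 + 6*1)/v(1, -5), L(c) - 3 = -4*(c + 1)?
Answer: 144/49 ≈ 2.9388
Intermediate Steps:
L(c) = -1 - 4*c (L(c) = 3 - 4*(c + 1) = 3 - 4*(1 + c) = 3 + (-4 - 4*c) = -1 - 4*c)
j = -5/7 (j = (-1 + 6*1)/(-7) = (-1 + 6)*(-⅐) = 5*(-⅐) = -5/7 ≈ -0.71429)
(L(0) + j)² = ((-1 - 4*0) - 5/7)² = ((-1 + 0) - 5/7)² = (-1 - 5/7)² = (-12/7)² = 144/49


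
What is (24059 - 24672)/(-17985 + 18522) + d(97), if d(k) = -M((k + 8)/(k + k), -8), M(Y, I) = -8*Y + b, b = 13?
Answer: -511078/52089 ≈ -9.8116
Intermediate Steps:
M(Y, I) = 13 - 8*Y (M(Y, I) = -8*Y + 13 = 13 - 8*Y)
d(k) = -13 + 4*(8 + k)/k (d(k) = -(13 - 8*(k + 8)/(k + k)) = -(13 - 8*(8 + k)/(2*k)) = -(13 - 8*(8 + k)*1/(2*k)) = -(13 - 4*(8 + k)/k) = -13 + 4*(8 + k)/k)
(24059 - 24672)/(-17985 + 18522) + d(97) = (24059 - 24672)/(-17985 + 18522) + (-9 + 32/97) = -613/537 + (-9 + 32*(1/97)) = -613*1/537 + (-9 + 32/97) = -613/537 - 841/97 = -511078/52089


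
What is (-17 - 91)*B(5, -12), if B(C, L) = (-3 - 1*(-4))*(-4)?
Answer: 432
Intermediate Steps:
B(C, L) = -4 (B(C, L) = (-3 + 4)*(-4) = 1*(-4) = -4)
(-17 - 91)*B(5, -12) = (-17 - 91)*(-4) = -108*(-4) = 432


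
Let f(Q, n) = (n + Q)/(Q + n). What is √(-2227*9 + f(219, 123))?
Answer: I*√20042 ≈ 141.57*I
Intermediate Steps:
f(Q, n) = 1 (f(Q, n) = (Q + n)/(Q + n) = 1)
√(-2227*9 + f(219, 123)) = √(-2227*9 + 1) = √(-20043 + 1) = √(-20042) = I*√20042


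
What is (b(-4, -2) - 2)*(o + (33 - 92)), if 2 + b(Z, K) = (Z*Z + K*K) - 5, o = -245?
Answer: -3344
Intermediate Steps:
b(Z, K) = -7 + K² + Z² (b(Z, K) = -2 + ((Z*Z + K*K) - 5) = -2 + ((Z² + K²) - 5) = -2 + ((K² + Z²) - 5) = -2 + (-5 + K² + Z²) = -7 + K² + Z²)
(b(-4, -2) - 2)*(o + (33 - 92)) = ((-7 + (-2)² + (-4)²) - 2)*(-245 + (33 - 92)) = ((-7 + 4 + 16) - 2)*(-245 - 59) = (13 - 2)*(-304) = 11*(-304) = -3344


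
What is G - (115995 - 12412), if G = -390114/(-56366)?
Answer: -2919084632/28183 ≈ -1.0358e+5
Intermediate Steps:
G = 195057/28183 (G = -390114*(-1/56366) = 195057/28183 ≈ 6.9211)
G - (115995 - 12412) = 195057/28183 - (115995 - 12412) = 195057/28183 - 1*103583 = 195057/28183 - 103583 = -2919084632/28183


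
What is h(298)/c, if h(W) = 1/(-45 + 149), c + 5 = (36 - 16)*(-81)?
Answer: -1/169000 ≈ -5.9172e-6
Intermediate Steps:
c = -1625 (c = -5 + (36 - 16)*(-81) = -5 + 20*(-81) = -5 - 1620 = -1625)
h(W) = 1/104
h(298)/c = (1/104)/(-1625) = (1/104)*(-1/1625) = -1/169000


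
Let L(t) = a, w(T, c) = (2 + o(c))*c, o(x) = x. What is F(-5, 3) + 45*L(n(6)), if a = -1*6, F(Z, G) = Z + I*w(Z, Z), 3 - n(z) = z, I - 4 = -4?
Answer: -275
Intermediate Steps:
I = 0 (I = 4 - 4 = 0)
n(z) = 3 - z
w(T, c) = c*(2 + c) (w(T, c) = (2 + c)*c = c*(2 + c))
F(Z, G) = Z (F(Z, G) = Z + 0*(Z*(2 + Z)) = Z + 0 = Z)
a = -6
L(t) = -6
F(-5, 3) + 45*L(n(6)) = -5 + 45*(-6) = -5 - 270 = -275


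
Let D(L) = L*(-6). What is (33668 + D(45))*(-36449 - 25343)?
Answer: -2063729216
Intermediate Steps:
D(L) = -6*L
(33668 + D(45))*(-36449 - 25343) = (33668 - 6*45)*(-36449 - 25343) = (33668 - 270)*(-61792) = 33398*(-61792) = -2063729216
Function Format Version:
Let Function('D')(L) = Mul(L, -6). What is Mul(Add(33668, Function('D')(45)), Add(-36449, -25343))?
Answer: -2063729216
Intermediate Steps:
Function('D')(L) = Mul(-6, L)
Mul(Add(33668, Function('D')(45)), Add(-36449, -25343)) = Mul(Add(33668, Mul(-6, 45)), Add(-36449, -25343)) = Mul(Add(33668, -270), -61792) = Mul(33398, -61792) = -2063729216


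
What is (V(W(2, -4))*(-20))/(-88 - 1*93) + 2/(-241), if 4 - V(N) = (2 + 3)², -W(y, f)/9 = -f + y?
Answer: -101582/43621 ≈ -2.3287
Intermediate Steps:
W(y, f) = -9*y + 9*f (W(y, f) = -9*(-f + y) = -9*(y - f) = -9*y + 9*f)
V(N) = -21 (V(N) = 4 - (2 + 3)² = 4 - 1*5² = 4 - 1*25 = 4 - 25 = -21)
(V(W(2, -4))*(-20))/(-88 - 1*93) + 2/(-241) = (-21*(-20))/(-88 - 1*93) + 2/(-241) = 420/(-88 - 93) + 2*(-1/241) = 420/(-181) - 2/241 = 420*(-1/181) - 2/241 = -420/181 - 2/241 = -101582/43621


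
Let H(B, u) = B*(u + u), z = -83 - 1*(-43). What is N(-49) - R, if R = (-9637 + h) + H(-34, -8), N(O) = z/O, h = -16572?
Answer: 1257625/49 ≈ 25666.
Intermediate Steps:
z = -40 (z = -83 + 43 = -40)
H(B, u) = 2*B*u (H(B, u) = B*(2*u) = 2*B*u)
N(O) = -40/O
R = -25665 (R = (-9637 - 16572) + 2*(-34)*(-8) = -26209 + 544 = -25665)
N(-49) - R = -40/(-49) - 1*(-25665) = -40*(-1/49) + 25665 = 40/49 + 25665 = 1257625/49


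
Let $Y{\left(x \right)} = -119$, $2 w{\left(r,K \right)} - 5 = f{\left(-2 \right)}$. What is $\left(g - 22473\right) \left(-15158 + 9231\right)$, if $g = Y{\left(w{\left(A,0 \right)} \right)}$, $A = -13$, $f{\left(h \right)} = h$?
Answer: $133902784$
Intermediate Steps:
$w{\left(r,K \right)} = \frac{3}{2}$ ($w{\left(r,K \right)} = \frac{5}{2} + \frac{1}{2} \left(-2\right) = \frac{5}{2} - 1 = \frac{3}{2}$)
$g = -119$
$\left(g - 22473\right) \left(-15158 + 9231\right) = \left(-119 - 22473\right) \left(-15158 + 9231\right) = \left(-22592\right) \left(-5927\right) = 133902784$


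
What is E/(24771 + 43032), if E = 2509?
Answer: 2509/67803 ≈ 0.037004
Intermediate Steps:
E/(24771 + 43032) = 2509/(24771 + 43032) = 2509/67803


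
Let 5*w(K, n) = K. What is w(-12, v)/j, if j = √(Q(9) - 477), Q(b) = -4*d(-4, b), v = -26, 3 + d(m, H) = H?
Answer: 4*I*√501/835 ≈ 0.10722*I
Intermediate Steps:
d(m, H) = -3 + H
w(K, n) = K/5
Q(b) = 12 - 4*b (Q(b) = -4*(-3 + b) = 12 - 4*b)
j = I*√501 (j = √((12 - 4*9) - 477) = √((12 - 36) - 477) = √(-24 - 477) = √(-501) = I*√501 ≈ 22.383*I)
w(-12, v)/j = ((⅕)*(-12))/((I*√501)) = -(-4)*I*√501/835 = 4*I*√501/835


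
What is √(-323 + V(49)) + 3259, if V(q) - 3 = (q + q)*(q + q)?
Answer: 3259 + 2*√2321 ≈ 3355.4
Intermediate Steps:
V(q) = 3 + 4*q² (V(q) = 3 + (q + q)*(q + q) = 3 + (2*q)*(2*q) = 3 + 4*q²)
√(-323 + V(49)) + 3259 = √(-323 + (3 + 4*49²)) + 3259 = √(-323 + (3 + 4*2401)) + 3259 = √(-323 + (3 + 9604)) + 3259 = √(-323 + 9607) + 3259 = √9284 + 3259 = 2*√2321 + 3259 = 3259 + 2*√2321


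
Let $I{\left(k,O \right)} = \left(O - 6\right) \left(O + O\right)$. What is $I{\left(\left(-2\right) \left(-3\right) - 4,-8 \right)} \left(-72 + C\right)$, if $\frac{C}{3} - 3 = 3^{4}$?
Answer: $40320$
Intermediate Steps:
$C = 252$ ($C = 9 + 3 \cdot 3^{4} = 9 + 3 \cdot 81 = 9 + 243 = 252$)
$I{\left(k,O \right)} = 2 O \left(-6 + O\right)$ ($I{\left(k,O \right)} = \left(-6 + O\right) 2 O = 2 O \left(-6 + O\right)$)
$I{\left(\left(-2\right) \left(-3\right) - 4,-8 \right)} \left(-72 + C\right) = 2 \left(-8\right) \left(-6 - 8\right) \left(-72 + 252\right) = 2 \left(-8\right) \left(-14\right) 180 = 224 \cdot 180 = 40320$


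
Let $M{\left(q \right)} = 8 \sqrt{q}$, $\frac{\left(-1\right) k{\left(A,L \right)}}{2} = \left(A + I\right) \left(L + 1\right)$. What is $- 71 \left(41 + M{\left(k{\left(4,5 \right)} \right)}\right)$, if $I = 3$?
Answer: $-2911 - 1136 i \sqrt{21} \approx -2911.0 - 5205.8 i$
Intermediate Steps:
$k{\left(A,L \right)} = - 2 \left(1 + L\right) \left(3 + A\right)$ ($k{\left(A,L \right)} = - 2 \left(A + 3\right) \left(L + 1\right) = - 2 \left(3 + A\right) \left(1 + L\right) = - 2 \left(1 + L\right) \left(3 + A\right)$)
$- 71 \left(41 + M{\left(k{\left(4,5 \right)} \right)}\right) = - 71 \left(41 + 8 \sqrt{-6 - 30 - 8 - 8 \cdot 5}\right) = - 71 \left(41 + 8 \sqrt{-6 - 30 - 8 - 40}\right) = - 71 \left(41 + 8 \sqrt{-84}\right) = - 71 \left(41 + 8 \cdot 2 i \sqrt{21}\right) = - 71 \left(41 + 16 i \sqrt{21}\right) = -2911 - 1136 i \sqrt{21}$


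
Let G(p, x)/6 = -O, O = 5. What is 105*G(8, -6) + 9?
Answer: -3141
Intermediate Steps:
G(p, x) = -30 (G(p, x) = 6*(-1*5) = 6*(-5) = -30)
105*G(8, -6) + 9 = 105*(-30) + 9 = -3150 + 9 = -3141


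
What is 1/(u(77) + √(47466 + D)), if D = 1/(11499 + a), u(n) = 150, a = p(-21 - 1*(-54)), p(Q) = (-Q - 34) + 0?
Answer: -1714800/285411313 + 34*√5366229386/285411313 ≈ 0.0027184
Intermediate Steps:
p(Q) = -34 - Q (p(Q) = (-34 - Q) + 0 = -34 - Q)
a = -67 (a = -34 - (-21 - 1*(-54)) = -34 - (-21 + 54) = -34 - 1*33 = -34 - 33 = -67)
D = 1/11432 (D = 1/(11499 - 67) = 1/11432 ≈ 8.7474e-5)
1/(u(77) + √(47466 + D)) = 1/(150 + √(47466 + 1/11432)) = 1/(150 + √(542631313/11432)) = 1/(150 + 17*√5366229386/5716)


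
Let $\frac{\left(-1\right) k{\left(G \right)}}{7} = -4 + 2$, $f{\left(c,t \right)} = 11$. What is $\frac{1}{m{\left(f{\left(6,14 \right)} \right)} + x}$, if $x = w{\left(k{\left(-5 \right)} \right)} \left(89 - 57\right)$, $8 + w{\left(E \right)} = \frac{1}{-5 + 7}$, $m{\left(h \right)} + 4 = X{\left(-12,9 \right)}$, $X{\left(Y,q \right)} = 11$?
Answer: $- \frac{1}{233} \approx -0.0042918$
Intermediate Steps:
$m{\left(h \right)} = 7$ ($m{\left(h \right)} = -4 + 11 = 7$)
$k{\left(G \right)} = 14$ ($k{\left(G \right)} = - 7 \left(-4 + 2\right) = \left(-7\right) \left(-2\right) = 14$)
$w{\left(E \right)} = - \frac{15}{2}$ ($w{\left(E \right)} = -8 + \frac{1}{-5 + 7} = -8 + \frac{1}{2} = - \frac{15}{2}$)
$x = -240$ ($x = - \frac{15 \left(89 - 57\right)}{2} = \left(- \frac{15}{2}\right) 32 = -240$)
$\frac{1}{m{\left(f{\left(6,14 \right)} \right)} + x} = \frac{1}{7 - 240} = \frac{1}{-233} = - \frac{1}{233}$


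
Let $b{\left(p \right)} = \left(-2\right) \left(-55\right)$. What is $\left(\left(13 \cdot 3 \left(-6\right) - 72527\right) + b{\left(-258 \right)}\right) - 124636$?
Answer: $-197287$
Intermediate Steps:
$b{\left(p \right)} = 110$
$\left(\left(13 \cdot 3 \left(-6\right) - 72527\right) + b{\left(-258 \right)}\right) - 124636 = \left(\left(13 \cdot 3 \left(-6\right) - 72527\right) + 110\right) - 124636 = \left(\left(39 \left(-6\right) - 72527\right) + 110\right) - 124636 = \left(\left(-234 - 72527\right) + 110\right) - 124636 = \left(-72761 + 110\right) - 124636 = -72651 - 124636 = -197287$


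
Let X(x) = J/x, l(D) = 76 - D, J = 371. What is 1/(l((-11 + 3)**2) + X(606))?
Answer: 606/7643 ≈ 0.079288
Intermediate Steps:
X(x) = 371/x
1/(l((-11 + 3)**2) + X(606)) = 1/((76 - (-11 + 3)**2) + 371/606) = 1/((76 - 1*(-8)**2) + 371*(1/606)) = 1/((76 - 1*64) + 371/606) = 1/((76 - 64) + 371/606) = 1/(12 + 371/606) = 1/(7643/606) = 606/7643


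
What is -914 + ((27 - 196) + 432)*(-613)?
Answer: -162133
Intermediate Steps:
-914 + ((27 - 196) + 432)*(-613) = -914 + (-169 + 432)*(-613) = -914 + 263*(-613) = -914 - 161219 = -162133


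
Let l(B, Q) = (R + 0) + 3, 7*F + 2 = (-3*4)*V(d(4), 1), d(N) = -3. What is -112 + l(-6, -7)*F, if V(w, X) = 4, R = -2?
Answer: -834/7 ≈ -119.14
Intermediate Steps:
F = -50/7 (F = -2/7 + (-3*4*4)/7 = -2/7 + (-12*4)/7 = -2/7 + (1/7)*(-48) = -2/7 - 48/7 = -50/7 ≈ -7.1429)
l(B, Q) = 1 (l(B, Q) = (-2 + 0) + 3 = -2 + 3 = 1)
-112 + l(-6, -7)*F = -112 + 1*(-50/7) = -112 - 50/7 = -834/7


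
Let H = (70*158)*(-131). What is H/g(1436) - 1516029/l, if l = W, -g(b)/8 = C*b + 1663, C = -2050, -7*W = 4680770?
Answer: 15187416272518/6885733302745 ≈ 2.2056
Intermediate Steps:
W = -4680770/7 (W = -1/7*4680770 = -4680770/7 ≈ -6.6868e+5)
H = -1448860 (H = 11060*(-131) = -1448860)
g(b) = -13304 + 16400*b (g(b) = -8*(-2050*b + 1663) = -8*(1663 - 2050*b) = -13304 + 16400*b)
l = -4680770/7 ≈ -6.6868e+5
H/g(1436) - 1516029/l = -1448860/(-13304 + 16400*1436) - 1516029/(-4680770/7) = -1448860/(-13304 + 23550400) - 1516029*(-7/4680770) = -1448860/23537096 + 10612203/4680770 = -1448860*1/23537096 + 10612203/4680770 = -362215/5884274 + 10612203/4680770 = 15187416272518/6885733302745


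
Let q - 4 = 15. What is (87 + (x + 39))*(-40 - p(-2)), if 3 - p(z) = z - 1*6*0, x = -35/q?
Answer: -106155/19 ≈ -5587.1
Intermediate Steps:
q = 19 (q = 4 + 15 = 19)
x = -35/19 ≈ -1.8421
p(z) = 3 - z (p(z) = 3 - (z - 1*6*0) = 3 - (z - 6*0) = 3 - (z + 0) = 3 - z)
(87 + (x + 39))*(-40 - p(-2)) = (87 + (-35/19 + 39))*(-40 - (3 - 1*(-2))) = (87 + 706/19)*(-40 - (3 + 2)) = 2359*(-40 - 1*5)/19 = 2359*(-40 - 5)/19 = (2359/19)*(-45) = -106155/19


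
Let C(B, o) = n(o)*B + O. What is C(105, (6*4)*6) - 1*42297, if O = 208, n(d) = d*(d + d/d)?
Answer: 2150311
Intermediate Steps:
n(d) = d*(1 + d) (n(d) = d*(d + 1) = d*(1 + d))
C(B, o) = 208 + B*o*(1 + o) (C(B, o) = (o*(1 + o))*B + 208 = B*o*(1 + o) + 208 = 208 + B*o*(1 + o))
C(105, (6*4)*6) - 1*42297 = (208 + 105*((6*4)*6)*(1 + (6*4)*6)) - 1*42297 = (208 + 105*(24*6)*(1 + 24*6)) - 42297 = (208 + 105*144*(1 + 144)) - 42297 = (208 + 105*144*145) - 42297 = (208 + 2192400) - 42297 = 2192608 - 42297 = 2150311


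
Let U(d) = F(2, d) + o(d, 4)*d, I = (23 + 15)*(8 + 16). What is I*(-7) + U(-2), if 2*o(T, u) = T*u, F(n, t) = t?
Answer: -6378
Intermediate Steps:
I = 912 (I = 38*24 = 912)
o(T, u) = T*u/2 (o(T, u) = (T*u)/2 = T*u/2)
U(d) = d + 2*d² (U(d) = d + ((½)*d*4)*d = d + (2*d)*d = d + 2*d²)
I*(-7) + U(-2) = 912*(-7) - 2*(1 + 2*(-2)) = -6384 - 2*(1 - 4) = -6384 - 2*(-3) = -6384 + 6 = -6378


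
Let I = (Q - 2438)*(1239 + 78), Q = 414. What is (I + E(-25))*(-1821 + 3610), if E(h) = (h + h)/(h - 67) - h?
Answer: -219361442677/46 ≈ -4.7687e+9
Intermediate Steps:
I = -2665608 (I = (414 - 2438)*(1239 + 78) = -2024*1317 = -2665608)
E(h) = -h + 2*h/(-67 + h) (E(h) = (2*h)/(-67 + h) - h = 2*h/(-67 + h) - h = -h + 2*h/(-67 + h))
(I + E(-25))*(-1821 + 3610) = (-2665608 - 25*(69 - 1*(-25))/(-67 - 25))*(-1821 + 3610) = (-2665608 - 25*(69 + 25)/(-92))*1789 = (-2665608 - 25*(-1/92)*94)*1789 = (-2665608 + 1175/46)*1789 = -122616793/46*1789 = -219361442677/46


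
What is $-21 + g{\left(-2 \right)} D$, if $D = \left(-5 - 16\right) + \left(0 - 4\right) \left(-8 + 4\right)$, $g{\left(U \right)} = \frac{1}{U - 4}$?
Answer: $- \frac{121}{6} \approx -20.167$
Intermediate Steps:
$g{\left(U \right)} = \frac{1}{-4 + U}$
$D = -5$ ($D = -21 - -16 = -21 + 16 = -5$)
$-21 + g{\left(-2 \right)} D = -21 + \frac{1}{-4 - 2} \left(-5\right) = -21 + \frac{1}{-6} \left(-5\right) = -21 - - \frac{5}{6} = -21 + \frac{5}{6} = - \frac{121}{6}$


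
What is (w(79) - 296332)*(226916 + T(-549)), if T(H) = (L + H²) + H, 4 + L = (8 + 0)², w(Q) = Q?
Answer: -156370628484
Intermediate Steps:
L = 60 (L = -4 + (8 + 0)² = -4 + 8² = -4 + 64 = 60)
T(H) = 60 + H + H² (T(H) = (60 + H²) + H = 60 + H + H²)
(w(79) - 296332)*(226916 + T(-549)) = (79 - 296332)*(226916 + (60 - 549 + (-549)²)) = -296253*(226916 + (60 - 549 + 301401)) = -296253*(226916 + 300912) = -296253*527828 = -156370628484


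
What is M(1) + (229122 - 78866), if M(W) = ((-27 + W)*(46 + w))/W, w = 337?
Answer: 140298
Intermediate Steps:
M(W) = (-10341 + 383*W)/W (M(W) = ((-27 + W)*(46 + 337))/W = ((-27 + W)*383)/W = (-10341 + 383*W)/W)
M(1) + (229122 - 78866) = (383 - 10341/1) + (229122 - 78866) = (383 - 10341*1) + 150256 = (383 - 10341) + 150256 = -9958 + 150256 = 140298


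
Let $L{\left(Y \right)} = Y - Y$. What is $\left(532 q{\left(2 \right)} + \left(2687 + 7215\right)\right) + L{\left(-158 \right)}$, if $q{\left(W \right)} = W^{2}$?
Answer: $12030$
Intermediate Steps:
$L{\left(Y \right)} = 0$
$\left(532 q{\left(2 \right)} + \left(2687 + 7215\right)\right) + L{\left(-158 \right)} = \left(532 \cdot 2^{2} + \left(2687 + 7215\right)\right) + 0 = \left(532 \cdot 4 + 9902\right) + 0 = \left(2128 + 9902\right) + 0 = 12030 + 0 = 12030$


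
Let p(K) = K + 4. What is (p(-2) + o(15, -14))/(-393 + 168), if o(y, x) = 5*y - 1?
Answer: -76/225 ≈ -0.33778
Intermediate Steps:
o(y, x) = -1 + 5*y
p(K) = 4 + K
(p(-2) + o(15, -14))/(-393 + 168) = ((4 - 2) + (-1 + 5*15))/(-393 + 168) = (2 + (-1 + 75))/(-225) = (2 + 74)*(-1/225) = 76*(-1/225) = -76/225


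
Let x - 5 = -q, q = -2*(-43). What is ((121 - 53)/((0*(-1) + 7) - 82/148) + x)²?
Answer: 1129296025/227529 ≈ 4963.3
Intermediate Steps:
q = 86
x = -81 (x = 5 - 1*86 = 5 - 86 = -81)
((121 - 53)/((0*(-1) + 7) - 82/148) + x)² = ((121 - 53)/((0*(-1) + 7) - 82/148) - 81)² = (68/((0 + 7) - 82*1/148) - 81)² = (68/(7 - 41/74) - 81)² = (68/(477/74) - 81)² = (68*(74/477) - 81)² = (5032/477 - 81)² = (-33605/477)² = 1129296025/227529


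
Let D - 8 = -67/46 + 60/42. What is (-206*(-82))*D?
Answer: 21680882/161 ≈ 1.3466e+5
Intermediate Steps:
D = 2567/322 (D = 8 + (-67/46 + 60/42) = 8 + (-67*1/46 + 60*(1/42)) = 8 + (-67/46 + 10/7) = 8 - 9/322 = 2567/322 ≈ 7.9720)
(-206*(-82))*D = -206*(-82)*(2567/322) = 16892*(2567/322) = 21680882/161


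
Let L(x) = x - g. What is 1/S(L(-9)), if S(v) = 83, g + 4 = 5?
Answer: 1/83 ≈ 0.012048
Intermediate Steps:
g = 1 (g = -4 + 5 = 1)
L(x) = -1 + x (L(x) = x - 1*1 = x - 1 = -1 + x)
1/S(L(-9)) = 1/83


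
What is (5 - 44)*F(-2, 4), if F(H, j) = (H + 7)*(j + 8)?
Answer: -2340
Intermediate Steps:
F(H, j) = (7 + H)*(8 + j)
(5 - 44)*F(-2, 4) = (5 - 44)*(56 + 7*4 + 8*(-2) - 2*4) = -39*(56 + 28 - 16 - 8) = -39*60 = -2340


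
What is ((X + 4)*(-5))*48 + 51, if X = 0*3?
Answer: -909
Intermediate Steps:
X = 0
((X + 4)*(-5))*48 + 51 = ((0 + 4)*(-5))*48 + 51 = (4*(-5))*48 + 51 = -20*48 + 51 = -960 + 51 = -909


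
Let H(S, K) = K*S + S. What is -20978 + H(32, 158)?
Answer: -15890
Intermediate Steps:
H(S, K) = S + K*S
-20978 + H(32, 158) = -20978 + 32*(1 + 158) = -20978 + 32*159 = -20978 + 5088 = -15890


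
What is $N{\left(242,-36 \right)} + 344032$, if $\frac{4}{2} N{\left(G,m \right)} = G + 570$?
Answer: $344438$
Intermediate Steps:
$N{\left(G,m \right)} = 285 + \frac{G}{2}$ ($N{\left(G,m \right)} = \frac{G + 570}{2} = \frac{570 + G}{2} = 285 + \frac{G}{2}$)
$N{\left(242,-36 \right)} + 344032 = \left(285 + \frac{1}{2} \cdot 242\right) + 344032 = \left(285 + 121\right) + 344032 = 406 + 344032 = 344438$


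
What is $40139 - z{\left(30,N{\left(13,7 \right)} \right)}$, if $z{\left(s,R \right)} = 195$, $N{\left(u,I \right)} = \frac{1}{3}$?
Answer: $39944$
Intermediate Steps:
$N{\left(u,I \right)} = \frac{1}{3}$
$40139 - z{\left(30,N{\left(13,7 \right)} \right)} = 40139 - 195 = 39944$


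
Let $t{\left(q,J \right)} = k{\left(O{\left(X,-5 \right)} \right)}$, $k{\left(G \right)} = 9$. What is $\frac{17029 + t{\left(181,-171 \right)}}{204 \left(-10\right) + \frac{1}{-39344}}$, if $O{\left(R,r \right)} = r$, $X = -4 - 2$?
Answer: $- \frac{670343072}{80261761} \approx -8.352$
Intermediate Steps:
$X = -6$
$t{\left(q,J \right)} = 9$
$\frac{17029 + t{\left(181,-171 \right)}}{204 \left(-10\right) + \frac{1}{-39344}} = \frac{17029 + 9}{204 \left(-10\right) + \frac{1}{-39344}} = \frac{17038}{-2040 - \frac{1}{39344}} = \frac{17038}{- \frac{80261761}{39344}} = 17038 \left(- \frac{39344}{80261761}\right) = - \frac{670343072}{80261761}$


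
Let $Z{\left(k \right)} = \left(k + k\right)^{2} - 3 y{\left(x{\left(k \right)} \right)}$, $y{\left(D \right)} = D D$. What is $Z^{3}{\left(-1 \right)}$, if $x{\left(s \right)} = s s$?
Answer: $1$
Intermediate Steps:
$x{\left(s \right)} = s^{2}$
$y{\left(D \right)} = D^{2}$
$Z{\left(k \right)} = - 3 k^{4} + 4 k^{2}$ ($Z{\left(k \right)} = \left(k + k\right)^{2} - 3 \left(k^{2}\right)^{2} = \left(2 k\right)^{2} - 3 k^{4} = 4 k^{2} - 3 k^{4} = - 3 k^{4} + 4 k^{2}$)
$Z^{3}{\left(-1 \right)} = \left(\left(-1\right)^{2} \left(4 - 3 \left(-1\right)^{2}\right)\right)^{3} = \left(1 \left(4 - 3\right)\right)^{3} = \left(1 \cdot 1\right)^{3} = 1^{3} = 1$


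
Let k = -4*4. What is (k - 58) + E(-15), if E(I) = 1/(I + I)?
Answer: -2221/30 ≈ -74.033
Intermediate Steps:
k = -16
E(I) = 1/(2*I)
(k - 58) + E(-15) = (-16 - 58) + (½)/(-15) = -74 + (½)*(-1/15) = -74 - 1/30 = -2221/30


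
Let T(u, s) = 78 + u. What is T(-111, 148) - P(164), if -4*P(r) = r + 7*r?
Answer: 295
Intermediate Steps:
P(r) = -2*r (P(r) = -(r + 7*r)/4 = -2*r)
T(-111, 148) - P(164) = (78 - 111) - (-2)*164 = -33 - 1*(-328) = -33 + 328 = 295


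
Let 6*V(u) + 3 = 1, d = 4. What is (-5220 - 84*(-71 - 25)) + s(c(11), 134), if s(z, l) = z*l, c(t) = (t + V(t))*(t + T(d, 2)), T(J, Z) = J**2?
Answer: 41436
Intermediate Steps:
V(u) = -1/3 (V(u) = -1/2 + (1/6)*1 = -1/2 + 1/6 = -1/3)
c(t) = (16 + t)*(-1/3 + t) (c(t) = (t - 1/3)*(t + 4**2) = (-1/3 + t)*(t + 16) = (-1/3 + t)*(16 + t) = (16 + t)*(-1/3 + t))
s(z, l) = l*z
(-5220 - 84*(-71 - 25)) + s(c(11), 134) = (-5220 - 84*(-71 - 25)) + 134*(-16/3 + 11**2 + (47/3)*11) = (-5220 - 84*(-96)) + 134*(-16/3 + 121 + 517/3) = (-5220 + 8064) + 134*288 = 2844 + 38592 = 41436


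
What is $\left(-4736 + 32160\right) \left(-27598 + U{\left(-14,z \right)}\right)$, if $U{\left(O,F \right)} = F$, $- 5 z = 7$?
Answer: $- \frac{3784429728}{5} \approx -7.5689 \cdot 10^{8}$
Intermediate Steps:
$z = - \frac{7}{5}$ ($z = \left(- \frac{1}{5}\right) 7 = - \frac{7}{5} \approx -1.4$)
$\left(-4736 + 32160\right) \left(-27598 + U{\left(-14,z \right)}\right) = \left(-4736 + 32160\right) \left(-27598 - \frac{7}{5}\right) = 27424 \left(- \frac{137997}{5}\right) = - \frac{3784429728}{5}$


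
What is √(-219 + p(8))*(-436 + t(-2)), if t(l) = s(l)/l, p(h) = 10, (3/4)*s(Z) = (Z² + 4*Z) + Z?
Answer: -432*I*√209 ≈ -6245.4*I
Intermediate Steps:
s(Z) = 4*Z²/3 + 20*Z/3 (s(Z) = 4*((Z² + 4*Z) + Z)/3 = 4*(Z² + 5*Z)/3 = 4*Z²/3 + 20*Z/3)
t(l) = 20/3 + 4*l/3 (t(l) = (4*l*(5 + l)/3)/l = 20/3 + 4*l/3)
√(-219 + p(8))*(-436 + t(-2)) = √(-219 + 10)*(-436 + (20/3 + (4/3)*(-2))) = √(-209)*(-436 + (20/3 - 8/3)) = (I*√209)*(-436 + 4) = (I*√209)*(-432) = -432*I*√209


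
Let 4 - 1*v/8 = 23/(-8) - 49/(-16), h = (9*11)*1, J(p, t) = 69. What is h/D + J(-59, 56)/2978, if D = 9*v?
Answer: 69725/181658 ≈ 0.38383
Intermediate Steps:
h = 99 (h = 99*1 = 99)
v = 61/2 (v = 32 - 8*(23/(-8) - 49/(-16)) = 32 - 8*(23*(-⅛) - 49*(-1/16)) = 32 - 8*(-23/8 + 49/16) = 32 - 8*3/16 = 32 - 3/2 = 61/2 ≈ 30.500)
D = 549/2 (D = 9*(61/2) = 549/2 ≈ 274.50)
h/D + J(-59, 56)/2978 = 99/(549/2) + 69/2978 = 99*(2/549) + 69*(1/2978) = 22/61 + 69/2978 = 69725/181658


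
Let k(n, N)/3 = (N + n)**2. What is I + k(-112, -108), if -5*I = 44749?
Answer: 681251/5 ≈ 1.3625e+5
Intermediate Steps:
I = -44749/5 (I = -1/5*44749 = -44749/5 ≈ -8949.8)
k(n, N) = 3*(N + n)**2
I + k(-112, -108) = -44749/5 + 3*(-108 - 112)**2 = -44749/5 + 3*(-220)**2 = -44749/5 + 3*48400 = -44749/5 + 145200 = 681251/5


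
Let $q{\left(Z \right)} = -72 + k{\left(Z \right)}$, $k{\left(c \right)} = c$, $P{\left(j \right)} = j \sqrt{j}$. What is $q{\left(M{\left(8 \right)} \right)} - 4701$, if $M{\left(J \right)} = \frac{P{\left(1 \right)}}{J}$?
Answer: $- \frac{38183}{8} \approx -4772.9$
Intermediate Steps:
$P{\left(j \right)} = j^{\frac{3}{2}}$
$M{\left(J \right)} = \frac{1}{J}$ ($M{\left(J \right)} = \frac{1^{\frac{3}{2}}}{J} = 1 \frac{1}{J} = \frac{1}{J}$)
$q{\left(Z \right)} = -72 + Z$
$q{\left(M{\left(8 \right)} \right)} - 4701 = \left(-72 + \frac{1}{8}\right) - 4701 = - \frac{575}{8} - 4701 = - \frac{38183}{8}$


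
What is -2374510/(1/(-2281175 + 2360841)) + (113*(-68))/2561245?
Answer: -484504860773114384/2561245 ≈ -1.8917e+11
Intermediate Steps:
-2374510/(1/(-2281175 + 2360841)) + (113*(-68))/2561245 = -2374510/(1/79666) - 7684*1/2561245 = -2374510/1/79666 - 7684/2561245 = -2374510*79666 - 7684/2561245 = -189167713660 - 7684/2561245 = -484504860773114384/2561245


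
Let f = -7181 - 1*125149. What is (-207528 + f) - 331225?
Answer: -671083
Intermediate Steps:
f = -132330 (f = -7181 - 125149 = -132330)
(-207528 + f) - 331225 = (-207528 - 132330) - 331225 = -339858 - 331225 = -671083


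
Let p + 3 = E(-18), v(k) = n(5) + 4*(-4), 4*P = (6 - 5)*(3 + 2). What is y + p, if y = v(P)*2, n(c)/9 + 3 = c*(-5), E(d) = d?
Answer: -557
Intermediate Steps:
P = 5/4 (P = ((6 - 5)*(3 + 2))/4 = (1*5)/4 = (¼)*5 = 5/4 ≈ 1.2500)
n(c) = -27 - 45*c (n(c) = -27 + 9*(c*(-5)) = -27 + 9*(-5*c) = -27 - 45*c)
v(k) = -268 (v(k) = (-27 - 45*5) + 4*(-4) = (-27 - 225) - 16 = -252 - 16 = -268)
p = -21 (p = -3 - 18 = -21)
y = -536 (y = -268*2 = -536)
y + p = -536 - 21 = -557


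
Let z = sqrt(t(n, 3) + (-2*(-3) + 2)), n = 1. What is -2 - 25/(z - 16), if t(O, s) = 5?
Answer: -86/243 + 25*sqrt(13)/243 ≈ 0.017032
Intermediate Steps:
z = sqrt(13) (z = sqrt(5 + (-2*(-3) + 2)) = sqrt(5 + (6 + 2)) = sqrt(5 + 8) = sqrt(13) ≈ 3.6056)
-2 - 25/(z - 16) = -2 - 25/(sqrt(13) - 16) = -2 - 25/(-16 + sqrt(13))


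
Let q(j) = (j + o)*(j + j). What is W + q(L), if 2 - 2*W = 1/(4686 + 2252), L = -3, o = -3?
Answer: 513411/13876 ≈ 37.000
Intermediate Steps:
q(j) = 2*j*(-3 + j) (q(j) = (j - 3)*(j + j) = (-3 + j)*(2*j) = 2*j*(-3 + j))
W = 13875/13876 (W = 1 - 1/(2*(4686 + 2252)) = 1 - 1/2/6938 = 1 - 1/2*1/6938 = 1 - 1/13876 = 13875/13876 ≈ 0.99993)
W + q(L) = 13875/13876 + 2*(-3)*(-3 - 3) = 13875/13876 + 2*(-3)*(-6) = 13875/13876 + 36 = 513411/13876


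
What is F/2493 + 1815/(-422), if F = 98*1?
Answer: -4483439/1052046 ≈ -4.2616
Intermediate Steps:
F = 98
F/2493 + 1815/(-422) = 98/2493 + 1815/(-422) = 98*(1/2493) + 1815*(-1/422) = 98/2493 - 1815/422 = -4483439/1052046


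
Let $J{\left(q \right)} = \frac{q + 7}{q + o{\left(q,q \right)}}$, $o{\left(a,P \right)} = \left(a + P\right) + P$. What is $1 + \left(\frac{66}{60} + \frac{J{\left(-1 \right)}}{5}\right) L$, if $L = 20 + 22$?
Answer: $\frac{173}{5} \approx 34.6$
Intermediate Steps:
$o{\left(a,P \right)} = a + 2 P$ ($o{\left(a,P \right)} = \left(P + a\right) + P = a + 2 P$)
$J{\left(q \right)} = \frac{7 + q}{4 q}$ ($J{\left(q \right)} = \frac{q + 7}{q + \left(q + 2 q\right)} = \frac{7 + q}{q + 3 q} = \frac{7 + q}{4 q}$)
$L = 42$
$1 + \left(\frac{66}{60} + \frac{J{\left(-1 \right)}}{5}\right) L = 1 + \left(\frac{66}{60} + \frac{\frac{1}{4} \frac{1}{-1} \left(7 - 1\right)}{5}\right) 42 = 1 + \left(66 \cdot \frac{1}{60} + \frac{1}{4} \left(-1\right) 6 \cdot \frac{1}{5}\right) 42 = 1 + \left(\frac{11}{10} - \frac{3}{10}\right) 42 = 1 + \frac{4}{5} \cdot 42 = 1 + \frac{168}{5} = \frac{173}{5}$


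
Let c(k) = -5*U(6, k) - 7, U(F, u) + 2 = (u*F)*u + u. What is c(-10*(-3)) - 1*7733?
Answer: -34880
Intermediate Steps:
U(F, u) = -2 + u + F*u² (U(F, u) = -2 + ((u*F)*u + u) = -2 + ((F*u)*u + u) = -2 + (F*u² + u) = -2 + (u + F*u²) = -2 + u + F*u²)
c(k) = 3 - 30*k² - 5*k (c(k) = -5*(-2 + k + 6*k²) - 7 = (10 - 30*k² - 5*k) - 7 = 3 - 30*k² - 5*k)
c(-10*(-3)) - 1*7733 = (3 - 30*(-10*(-3))² - (-50)*(-3)) - 1*7733 = (3 - 30*30² - 5*30) - 7733 = (3 - 30*900 - 150) - 7733 = (3 - 27000 - 150) - 7733 = -27147 - 7733 = -34880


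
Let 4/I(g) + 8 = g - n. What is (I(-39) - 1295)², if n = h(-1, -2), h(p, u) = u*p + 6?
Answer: 5073570441/3025 ≈ 1.6772e+6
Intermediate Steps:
h(p, u) = 6 + p*u (h(p, u) = p*u + 6 = 6 + p*u)
n = 8 (n = 6 - 1*(-2) = 6 + 2 = 8)
I(g) = 4/(-16 + g) (I(g) = 4/(-8 + (g - 1*8)) = 4/(-8 + (g - 8)) = 4/(-8 + (-8 + g)) = 4/(-16 + g))
(I(-39) - 1295)² = (4/(-16 - 39) - 1295)² = (4/(-55) - 1295)² = (4*(-1/55) - 1295)² = (-4/55 - 1295)² = (-71229/55)² = 5073570441/3025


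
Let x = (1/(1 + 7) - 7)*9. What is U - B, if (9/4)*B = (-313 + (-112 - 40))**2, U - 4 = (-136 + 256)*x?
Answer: -103521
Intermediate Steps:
x = -495/8 (x = (1/8 - 7)*9 = -55/8*9 = -495/8 ≈ -61.875)
U = -7421 (U = 4 + (-136 + 256)*(-495/8) = 4 + 120*(-495/8) = 4 - 7425 = -7421)
B = 96100 (B = 4*(-313 + (-112 - 40))**2/9 = 4*(-313 - 152)**2/9 = (4/9)*(-465)**2 = (4/9)*216225 = 96100)
U - B = -7421 - 1*96100 = -7421 - 96100 = -103521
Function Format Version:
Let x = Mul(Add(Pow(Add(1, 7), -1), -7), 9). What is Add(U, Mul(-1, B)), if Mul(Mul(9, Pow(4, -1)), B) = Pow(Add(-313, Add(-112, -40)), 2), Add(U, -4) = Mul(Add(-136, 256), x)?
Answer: -103521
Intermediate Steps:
x = Rational(-495, 8) (x = Mul(Add(Pow(8, -1), -7), 9) = Mul(Add(Rational(1, 8), -7), 9) = Mul(Rational(-55, 8), 9) = Rational(-495, 8) ≈ -61.875)
U = -7421 (U = Add(4, Mul(Add(-136, 256), Rational(-495, 8))) = Add(4, Mul(120, Rational(-495, 8))) = Add(4, -7425) = -7421)
B = 96100 (B = Mul(Rational(4, 9), Pow(Add(-313, Add(-112, -40)), 2)) = Mul(Rational(4, 9), Pow(Add(-313, -152), 2)) = Mul(Rational(4, 9), Pow(-465, 2)) = Mul(Rational(4, 9), 216225) = 96100)
Add(U, Mul(-1, B)) = Add(-7421, Mul(-1, 96100)) = Add(-7421, -96100) = -103521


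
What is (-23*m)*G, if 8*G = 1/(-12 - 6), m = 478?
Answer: 5497/72 ≈ 76.347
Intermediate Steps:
G = -1/144 (G = 1/(8*(-12 - 6)) = (1/8)/(-18) = (1/8)*(-1/18) = -1/144 ≈ -0.0069444)
(-23*m)*G = -23*478*(-1/144) = -10994*(-1/144) = 5497/72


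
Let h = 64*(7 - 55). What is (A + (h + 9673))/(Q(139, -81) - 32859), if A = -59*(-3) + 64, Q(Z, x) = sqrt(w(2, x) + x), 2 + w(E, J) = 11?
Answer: -24980142/119968217 - 13684*I*sqrt(2)/359904651 ≈ -0.20822 - 5.377e-5*I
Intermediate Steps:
h = -3072 (h = 64*(-48) = -3072)
w(E, J) = 9 (w(E, J) = -2 + 11 = 9)
Q(Z, x) = sqrt(9 + x)
A = 241 (A = 177 + 64 = 241)
(A + (h + 9673))/(Q(139, -81) - 32859) = (241 + (-3072 + 9673))/(sqrt(9 - 81) - 32859) = (241 + 6601)/(sqrt(-72) - 32859) = 6842/(6*I*sqrt(2) - 32859) = 6842/(-32859 + 6*I*sqrt(2))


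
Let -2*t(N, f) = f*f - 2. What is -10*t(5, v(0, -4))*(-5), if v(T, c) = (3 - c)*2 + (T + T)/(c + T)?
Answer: -4850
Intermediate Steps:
v(T, c) = 6 - 2*c + 2*T/(T + c) (v(T, c) = (6 - 2*c) + (2*T)/(T + c) = (6 - 2*c) + 2*T/(T + c) = 6 - 2*c + 2*T/(T + c))
t(N, f) = 1 - f²/2 (t(N, f) = -(f*f - 2)/2 = -(f² - 2)/2 = -(-2 + f²)/2 = 1 - f²/2)
-10*t(5, v(0, -4))*(-5) = -10*(1 - 4*(-1*(-4)² + 3*(-4) + 4*0 - 1*0*(-4))²/(0 - 4)²/2)*(-5) = -10*(1 - (-1*16 - 12 + 0 + 0)²/4/2)*(-5) = -10*(1 - (-16 - 12 + 0 + 0)²/4/2)*(-5) = -10*(1 - (2*(-¼)*(-28))²/2)*(-5) = -10*(1 - ½*14²)*(-5) = -10*(1 - ½*196)*(-5) = -10*(1 - 98)*(-5) = -10*(-97)*(-5) = 970*(-5) = -4850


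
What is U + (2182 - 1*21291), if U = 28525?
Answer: 9416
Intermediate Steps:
U + (2182 - 1*21291) = 28525 + (2182 - 1*21291) = 28525 + (2182 - 21291) = 28525 - 19109 = 9416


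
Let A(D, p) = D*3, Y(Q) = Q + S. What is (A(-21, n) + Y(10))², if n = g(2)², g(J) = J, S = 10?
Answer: 1849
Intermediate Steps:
Y(Q) = 10 + Q (Y(Q) = Q + 10 = 10 + Q)
n = 4 (n = 2² = 4)
A(D, p) = 3*D
(A(-21, n) + Y(10))² = (3*(-21) + (10 + 10))² = (-63 + 20)² = (-43)² = 1849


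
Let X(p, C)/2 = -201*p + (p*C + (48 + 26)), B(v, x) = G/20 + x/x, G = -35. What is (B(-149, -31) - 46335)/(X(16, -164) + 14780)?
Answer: -185343/12992 ≈ -14.266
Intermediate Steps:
B(v, x) = -3/4 (B(v, x) = -35/20 + x/x = -35*1/20 + 1 = -7/4 + 1 = -3/4)
X(p, C) = 148 - 402*p + 2*C*p (X(p, C) = 2*(-201*p + (p*C + (48 + 26))) = 2*(-201*p + (C*p + 74)) = 2*(-201*p + (74 + C*p)) = 2*(74 - 201*p + C*p) = 148 - 402*p + 2*C*p)
(B(-149, -31) - 46335)/(X(16, -164) + 14780) = (-3/4 - 46335)/((148 - 402*16 + 2*(-164)*16) + 14780) = -185343/(4*((148 - 6432 - 5248) + 14780)) = -185343/(4*(-11532 + 14780)) = -185343/4/3248 = -185343/4*1/3248 = -185343/12992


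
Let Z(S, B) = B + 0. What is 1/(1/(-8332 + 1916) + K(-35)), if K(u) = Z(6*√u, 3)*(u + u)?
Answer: -6416/1347361 ≈ -0.0047619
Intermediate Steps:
Z(S, B) = B
K(u) = 6*u (K(u) = 3*(u + u) = 3*(2*u) = 6*u)
1/(1/(-8332 + 1916) + K(-35)) = 1/(1/(-8332 + 1916) + 6*(-35)) = 1/(1/(-6416) - 210) = 1/(-1/6416 - 210) = 1/(-1347361/6416) = -6416/1347361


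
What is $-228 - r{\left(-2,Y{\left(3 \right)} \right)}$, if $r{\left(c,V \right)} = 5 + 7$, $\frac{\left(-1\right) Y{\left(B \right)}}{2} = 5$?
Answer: $-240$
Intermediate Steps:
$Y{\left(B \right)} = -10$ ($Y{\left(B \right)} = \left(-2\right) 5 = -10$)
$r{\left(c,V \right)} = 12$
$-228 - r{\left(-2,Y{\left(3 \right)} \right)} = -228 - 12 = -240$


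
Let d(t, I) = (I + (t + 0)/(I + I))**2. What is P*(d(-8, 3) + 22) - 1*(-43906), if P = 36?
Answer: 44798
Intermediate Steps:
d(t, I) = (I + t/(2*I))**2 (d(t, I) = (I + t/((2*I)))**2 = (I + t*(1/(2*I)))**2 = (I + t/(2*I))**2)
P*(d(-8, 3) + 22) - 1*(-43906) = 36*((1/4)*(-8 + 2*3**2)**2/3**2 + 22) - 1*(-43906) = 36*((1/4)*(1/9)*(-8 + 2*9)**2 + 22) + 43906 = 36*((1/4)*(1/9)*(-8 + 18)**2 + 22) + 43906 = 36*((1/4)*(1/9)*10**2 + 22) + 43906 = 36*((1/4)*(1/9)*100 + 22) + 43906 = 36*(25/9 + 22) + 43906 = 36*(223/9) + 43906 = 892 + 43906 = 44798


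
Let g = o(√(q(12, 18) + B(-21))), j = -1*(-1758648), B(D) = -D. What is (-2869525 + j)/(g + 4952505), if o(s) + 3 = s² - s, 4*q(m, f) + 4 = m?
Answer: -5501646114425/24527503875602 - 1110877*√23/24527503875602 ≈ -0.22431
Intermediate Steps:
q(m, f) = -1 + m/4
j = 1758648
o(s) = -3 + s² - s (o(s) = -3 + (s² - s) = -3 + s² - s)
g = 20 - √23 (g = -3 + (√((-1 + (¼)*12) - 1*(-21)))² - √((-1 + (¼)*12) - 1*(-21)) = -3 + (√((-1 + 3) + 21))² - √((-1 + 3) + 21) = -3 + (√(2 + 21))² - √(2 + 21) = -3 + (√23)² - √23 = -3 + 23 - √23 = 20 - √23 ≈ 15.204)
(-2869525 + j)/(g + 4952505) = (-2869525 + 1758648)/((20 - √23) + 4952505) = -1110877/(4952525 - √23)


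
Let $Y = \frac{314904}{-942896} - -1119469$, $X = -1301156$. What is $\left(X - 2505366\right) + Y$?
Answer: $- \frac{316701480049}{117862} \approx -2.6871 \cdot 10^{6}$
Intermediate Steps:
$Y = \frac{131942815915}{117862}$ ($Y = 314904 \left(- \frac{1}{942896}\right) + 1119469 = - \frac{39363}{117862} + 1119469 = \frac{131942815915}{117862} \approx 1.1195 \cdot 10^{6}$)
$\left(X - 2505366\right) + Y = \left(-1301156 - 2505366\right) + \frac{131942815915}{117862} = -3806522 + \frac{131942815915}{117862} = - \frac{316701480049}{117862}$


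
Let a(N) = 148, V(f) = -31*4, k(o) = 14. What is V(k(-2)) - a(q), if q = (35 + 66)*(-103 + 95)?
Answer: -272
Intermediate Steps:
V(f) = -124
q = -808 (q = 101*(-8) = -808)
V(k(-2)) - a(q) = -124 - 1*148 = -124 - 148 = -272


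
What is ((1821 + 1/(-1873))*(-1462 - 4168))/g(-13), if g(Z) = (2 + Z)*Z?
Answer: -1477109320/20603 ≈ -71694.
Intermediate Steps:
g(Z) = Z*(2 + Z)
((1821 + 1/(-1873))*(-1462 - 4168))/g(-13) = ((1821 + 1/(-1873))*(-1462 - 4168))/((-13*(2 - 13))) = ((1821 - 1/1873)*(-5630))/((-13*(-11))) = ((3410732/1873)*(-5630))/143 = -19202421160/1873*1/143 = -1477109320/20603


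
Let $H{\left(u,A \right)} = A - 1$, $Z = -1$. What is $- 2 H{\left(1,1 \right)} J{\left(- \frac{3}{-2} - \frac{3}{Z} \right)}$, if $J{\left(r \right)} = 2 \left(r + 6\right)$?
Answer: $0$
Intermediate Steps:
$H{\left(u,A \right)} = -1 + A$
$J{\left(r \right)} = 12 + 2 r$ ($J{\left(r \right)} = 2 \left(6 + r\right) = 12 + 2 r$)
$- 2 H{\left(1,1 \right)} J{\left(- \frac{3}{-2} - \frac{3}{Z} \right)} = - 2 \left(-1 + 1\right) \left(12 + 2 \left(- \frac{3}{-2} - \frac{3}{-1}\right)\right) = \left(-2\right) 0 \left(12 + 2 \left(\left(-3\right) \left(- \frac{1}{2}\right) - -3\right)\right) = 0 \left(12 + 2 \left(\frac{3}{2} + 3\right)\right) = 0 \left(12 + 2 \cdot \frac{9}{2}\right) = 0 \left(12 + 9\right) = 0 \cdot 21 = 0$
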